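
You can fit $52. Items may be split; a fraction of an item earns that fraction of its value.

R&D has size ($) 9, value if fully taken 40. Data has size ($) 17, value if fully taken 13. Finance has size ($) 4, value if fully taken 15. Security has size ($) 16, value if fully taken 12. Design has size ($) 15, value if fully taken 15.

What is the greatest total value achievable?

Best value per unit of size first: R&D 40/9≈4.44, Finance 15/4≈3.75, Design 15/15≈1, Data 13/17≈0.765, Security 12/16≈0.75.
All 9 $ of R&D fit (value 40) → 43 remain.
Take all of Finance (4 $, value 15) → 39 $ left.
All 15 $ of Design fit (value 15) → 24 remain.
Data: take in full, 17 $ for value 13 → 7 left.
Fill the last 7 $ with part of Security: 7/16 of it earns 5.25.
Total value = 88.25.

88.25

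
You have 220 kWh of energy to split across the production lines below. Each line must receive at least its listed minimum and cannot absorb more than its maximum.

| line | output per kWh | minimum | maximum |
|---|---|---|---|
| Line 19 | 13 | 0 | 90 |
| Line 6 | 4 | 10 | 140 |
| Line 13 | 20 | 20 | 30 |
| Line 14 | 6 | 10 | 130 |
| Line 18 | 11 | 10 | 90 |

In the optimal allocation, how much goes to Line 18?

Meeting every minimum uses 0+10+20+10+10 = 50 kWh, leaving 170.
Highest output per kWh first: Line 13 20 > Line 19 13 > Line 18 11 > Line 14 6 > Line 6 4.
Line 13 takes 10 more to reach its cap of 30 → 160 left.
Give Line 19 90 more to hit its cap of 90 → 70 left.
Line 18 has room for 80 more but only 70 remain, so it gets 80.

80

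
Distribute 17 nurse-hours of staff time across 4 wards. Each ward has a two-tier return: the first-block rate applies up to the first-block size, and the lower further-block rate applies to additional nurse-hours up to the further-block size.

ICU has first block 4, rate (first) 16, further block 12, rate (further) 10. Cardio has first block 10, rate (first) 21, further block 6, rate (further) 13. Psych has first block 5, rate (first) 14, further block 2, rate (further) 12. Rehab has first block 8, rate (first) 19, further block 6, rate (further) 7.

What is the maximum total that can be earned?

343

Rank every tier by rate: Cardio/first 21 > Rehab/first 19 > ICU/first 16 > Psych/first 14 > Cardio/second 13 > Psych/second 12 > ICU/second 10 > Rehab/second 7.
Cardio/first (21): +10 ; 7 left.
Rehab first at 19: only 7 left, fill 7.
Total = 21×10 + 19×7 = 343.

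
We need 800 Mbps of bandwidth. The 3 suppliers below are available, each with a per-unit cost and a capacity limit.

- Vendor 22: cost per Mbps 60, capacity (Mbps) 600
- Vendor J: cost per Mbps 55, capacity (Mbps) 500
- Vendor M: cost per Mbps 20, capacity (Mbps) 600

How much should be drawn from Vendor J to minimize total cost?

Fill from the cheapest supplier first.
Take 600 from Vendor M at 20 → need 200 more.
Vendor J at 55: take 200 of its 500 → requirement met.
Vendor 22: unused.

200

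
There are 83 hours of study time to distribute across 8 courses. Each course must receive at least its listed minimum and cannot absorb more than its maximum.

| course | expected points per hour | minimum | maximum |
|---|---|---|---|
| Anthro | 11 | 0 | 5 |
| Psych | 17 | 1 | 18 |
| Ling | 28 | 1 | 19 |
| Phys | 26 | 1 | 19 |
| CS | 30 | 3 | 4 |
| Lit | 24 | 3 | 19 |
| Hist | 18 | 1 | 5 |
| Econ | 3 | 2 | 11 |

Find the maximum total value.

Meeting every minimum uses 0+1+1+1+3+3+1+2 = 12 hours, leaving 71.
Highest expected points per hour first: CS 30 > Ling 28 > Phys 26 > Lit 24 > Hist 18 > Psych 17 > Anthro 11 > Econ 3.
CS takes 1 more to reach its cap of 4 ; 70 left.
Ling: +18 to 19 (cap) ; 52 left.
Give Phys 18 more to hit its cap of 19 ; 34 left.
Lit: +16 to 19 (cap) ; 18 left.
Hist: +4 to 5 (cap) ; 14 left.
Only 14 left; Psych takes them to reach 15.
Total = 17×15 + 28×19 + 26×19 + 30×4 + 24×19 + 18×5 + 3×2 = 1953.

1953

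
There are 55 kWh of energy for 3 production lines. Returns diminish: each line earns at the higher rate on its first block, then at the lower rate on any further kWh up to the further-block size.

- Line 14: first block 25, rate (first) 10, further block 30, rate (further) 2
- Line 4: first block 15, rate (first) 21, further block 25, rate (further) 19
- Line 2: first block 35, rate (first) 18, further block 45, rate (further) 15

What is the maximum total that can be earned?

1060

Treat each block as its own option and order by rate: Line 4/tier1 21 > Line 4/tier2 19 > Line 2/tier1 18 > Line 2/tier2 15 > Line 14/tier1 10 > Line 14/tier2 2.
Line 4 tier1 at 21: fill all 15 → 40 left.
Fill Line 4 tier2 block (25 at 19) → 15 left.
15 remain; put them into Line 2 tier1 at 18.
Total = 21×15 + 19×25 + 18×15 = 1060.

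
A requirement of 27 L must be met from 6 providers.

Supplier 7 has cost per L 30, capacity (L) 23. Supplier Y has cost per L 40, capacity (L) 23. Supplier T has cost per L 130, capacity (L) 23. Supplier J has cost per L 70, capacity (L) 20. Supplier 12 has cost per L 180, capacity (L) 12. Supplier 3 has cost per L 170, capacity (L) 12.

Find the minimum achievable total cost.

850

Use providers in increasing cost order.
Supplier 7 at 30: take all 23 L → 4 still needed.
Supplier Y (40): take the remaining 4 → done.
Supplier J, Supplier T, Supplier 3, Supplier 12: unused.
Cost = 23×30 + 4×40 = 850.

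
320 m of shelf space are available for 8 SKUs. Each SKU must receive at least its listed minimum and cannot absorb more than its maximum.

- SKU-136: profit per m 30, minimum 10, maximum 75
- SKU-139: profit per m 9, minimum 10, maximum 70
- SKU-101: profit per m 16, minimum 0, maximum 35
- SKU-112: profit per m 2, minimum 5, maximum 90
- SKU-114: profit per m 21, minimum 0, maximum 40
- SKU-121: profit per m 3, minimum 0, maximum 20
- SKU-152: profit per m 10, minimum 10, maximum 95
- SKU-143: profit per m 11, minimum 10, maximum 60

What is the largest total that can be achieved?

5360

Meeting every minimum uses 10+10+0+5+0+0+10+10 = 45 m, leaving 275.
Order the SKUs by profit per m: SKU-136 30 > SKU-114 21 > SKU-101 16 > SKU-143 11 > SKU-152 10 > SKU-139 9 > SKU-121 3 > SKU-112 2.
SKU-136: +65 to 75 (cap) — 210 left.
SKU-114: +40 to 40 (cap) — 170 left.
Give SKU-101 35 more to hit its cap of 35 — 135 left.
SKU-143: +50 to 60 (cap) — 85 left.
SKU-152: +85 to 95 (cap) — 0 left.
Total = 30×75 + 9×10 + 16×35 + 2×5 + 21×40 + 10×95 + 11×60 = 5360.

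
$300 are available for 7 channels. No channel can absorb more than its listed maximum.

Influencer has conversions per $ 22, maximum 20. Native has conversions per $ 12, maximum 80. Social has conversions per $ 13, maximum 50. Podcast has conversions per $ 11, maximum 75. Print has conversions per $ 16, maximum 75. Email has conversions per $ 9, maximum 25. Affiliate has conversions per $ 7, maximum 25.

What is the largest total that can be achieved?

Highest conversions per $ first: Influencer 22 > Print 16 > Social 13 > Native 12 > Podcast 11 > Email 9 > Affiliate 7.
Influencer takes 20 to reach its cap of 20 — 280 left.
Give Print 75 to hit its cap of 75 — 205 left.
Social: +50 to 50 (cap) — 155 left.
Native: +80 to 80 (cap) — 75 left.
Podcast: +75 to 75 (cap) — 0 left.
Total = 22×20 + 12×80 + 13×50 + 11×75 + 16×75 = 4075.

4075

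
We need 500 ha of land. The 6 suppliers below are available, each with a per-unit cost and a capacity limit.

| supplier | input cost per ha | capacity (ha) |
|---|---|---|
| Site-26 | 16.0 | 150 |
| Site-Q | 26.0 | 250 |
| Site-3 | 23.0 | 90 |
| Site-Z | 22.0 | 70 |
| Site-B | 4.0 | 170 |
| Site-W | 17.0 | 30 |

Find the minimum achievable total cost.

6970

Fill from the cheapest supplier first.
Site-B (4.0): use full 170 → 330 ha to go.
Site-26 at 16.0: take all 150 ha → 180 still needed.
Site-W (17.0): use full 30 → 150 ha to go.
Take 70 from Site-Z at 22.0 → need 80 more.
Site-3 at 23.0: take 80 of its 90 → requirement met.
Site-Q: unused.
Cost = 170×4.0 + 150×16.0 + 30×17.0 + 70×22.0 + 80×23.0 = 6970.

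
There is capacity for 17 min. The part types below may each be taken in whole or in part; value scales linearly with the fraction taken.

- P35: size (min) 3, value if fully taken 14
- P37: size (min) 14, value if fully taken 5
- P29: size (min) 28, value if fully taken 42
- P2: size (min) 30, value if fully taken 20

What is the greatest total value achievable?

35

Best value per unit of size first: P35 14/3≈4.67, P29 42/28≈1.5, P2 20/30≈0.667, P37 5/14≈0.357.
P35: take in full, 3 min for value 14 — 14 left.
14 min left: a 14/28 share of P29 gives 42×14/28 = 21.
Total value = 35.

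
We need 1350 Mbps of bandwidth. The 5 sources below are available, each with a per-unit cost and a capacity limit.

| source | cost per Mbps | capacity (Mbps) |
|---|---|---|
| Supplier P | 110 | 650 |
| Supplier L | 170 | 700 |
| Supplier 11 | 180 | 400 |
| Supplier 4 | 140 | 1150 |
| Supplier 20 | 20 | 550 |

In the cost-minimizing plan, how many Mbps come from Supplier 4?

150

Fill from the cheapest source first.
Supplier 20 (20): use full 550 ; 800 Mbps to go.
Supplier P at 110: take all 650 Mbps ; 150 still needed.
Take 150 from Supplier 4 at 140 to finish.
Supplier L, Supplier 11: unused.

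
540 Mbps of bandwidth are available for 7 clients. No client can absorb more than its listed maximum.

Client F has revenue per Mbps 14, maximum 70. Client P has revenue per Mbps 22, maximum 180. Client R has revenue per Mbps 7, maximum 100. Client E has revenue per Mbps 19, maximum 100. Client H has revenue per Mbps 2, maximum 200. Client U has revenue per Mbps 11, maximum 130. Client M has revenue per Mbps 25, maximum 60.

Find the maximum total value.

9770

Rank by revenue per Mbps: Client M 25 > Client P 22 > Client E 19 > Client F 14 > Client U 11 > Client R 7 > Client H 2.
Client M: +60 to 60 (cap) → 480 left.
Client P takes 180 to reach its cap of 180 → 300 left.
Client E: +100 to 100 (cap) → 200 left.
Give Client F 70 to hit its cap of 70 → 130 left.
Client U: +130 to 130 (cap) → 0 left.
Total = 14×70 + 22×180 + 19×100 + 11×130 + 25×60 = 9770.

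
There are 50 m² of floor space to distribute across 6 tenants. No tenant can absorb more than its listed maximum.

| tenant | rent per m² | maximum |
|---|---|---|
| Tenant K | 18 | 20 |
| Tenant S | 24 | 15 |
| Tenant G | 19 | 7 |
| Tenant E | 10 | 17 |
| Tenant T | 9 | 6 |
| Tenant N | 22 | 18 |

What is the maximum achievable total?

Highest rent per m² first: Tenant S 24 > Tenant N 22 > Tenant G 19 > Tenant K 18 > Tenant E 10 > Tenant T 9.
Tenant S: +15 to 15 (cap) — 35 left.
Tenant N takes 18 to reach its cap of 18 — 17 left.
Tenant G: +7 to 7 (cap) — 10 left.
Tenant K has room for 20 but only 10 remain, so it gets 10.
Total = 18×10 + 24×15 + 19×7 + 22×18 = 1069.

1069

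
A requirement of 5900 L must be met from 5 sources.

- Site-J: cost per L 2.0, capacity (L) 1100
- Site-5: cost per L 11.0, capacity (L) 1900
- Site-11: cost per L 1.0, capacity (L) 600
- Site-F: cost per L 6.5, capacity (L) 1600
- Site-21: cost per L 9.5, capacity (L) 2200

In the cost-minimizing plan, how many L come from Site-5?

400

Fill from the cheapest source first.
Site-11 (1.0): use full 600 — 5300 L to go.
Site-J (2.0): use full 1100 — 4200 L to go.
Site-F (6.5): use full 1600 — 2600 L to go.
Site-21 (9.5): use full 2200 — 400 L to go.
Take 400 from Site-5 at 11.0 to finish.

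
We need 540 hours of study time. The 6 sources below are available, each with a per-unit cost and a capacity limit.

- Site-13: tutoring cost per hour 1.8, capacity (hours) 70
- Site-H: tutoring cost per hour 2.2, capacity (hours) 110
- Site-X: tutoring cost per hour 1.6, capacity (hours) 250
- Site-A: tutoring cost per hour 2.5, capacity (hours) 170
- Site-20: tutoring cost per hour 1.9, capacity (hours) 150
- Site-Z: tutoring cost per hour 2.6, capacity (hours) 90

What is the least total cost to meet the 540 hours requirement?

965

Fill from the cheapest source first.
Site-X (1.6): use full 250 ; 290 hours to go.
Site-13 at 1.8: take all 70 hours ; 220 still needed.
Take 150 from Site-20 at 1.9 ; need 70 more.
Site-H (2.2): take the remaining 70 ; done.
Site-A, Site-Z: unused.
Cost = 250×1.6 + 70×1.8 + 150×1.9 + 70×2.2 = 965.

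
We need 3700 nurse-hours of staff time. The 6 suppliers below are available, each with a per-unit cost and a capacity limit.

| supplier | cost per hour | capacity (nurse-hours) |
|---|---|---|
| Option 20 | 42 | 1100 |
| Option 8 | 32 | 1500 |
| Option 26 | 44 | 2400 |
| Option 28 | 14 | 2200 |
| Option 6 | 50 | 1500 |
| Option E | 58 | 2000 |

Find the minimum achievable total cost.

78800

Cheapest first:
Option 28 (14): use full 2200 ; 1500 nurse-hours to go.
Option 8 at 32: take all 1500 nurse-hours ; 0 still needed.
Option 20, Option 26, Option 6, Option E: unused.
Cost = 2200×14 + 1500×32 = 78800.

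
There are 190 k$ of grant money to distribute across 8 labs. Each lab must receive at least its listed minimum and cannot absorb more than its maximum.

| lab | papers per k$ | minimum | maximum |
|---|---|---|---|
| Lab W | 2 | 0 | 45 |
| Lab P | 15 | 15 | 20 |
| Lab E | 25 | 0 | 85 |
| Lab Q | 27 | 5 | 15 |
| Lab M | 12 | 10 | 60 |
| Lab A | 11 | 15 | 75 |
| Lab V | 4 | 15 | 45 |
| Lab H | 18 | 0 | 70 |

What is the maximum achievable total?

3730

Meeting every minimum uses 0+15+0+5+10+15+15+0 = 60 k$, leaving 130.
Order the labs by papers per k$: Lab Q 27 > Lab E 25 > Lab H 18 > Lab P 15 > Lab M 12 > Lab A 11 > Lab V 4 > Lab W 2.
Lab Q takes 10 more to reach its cap of 15 → 120 left.
Lab E takes 85 more to reach its cap of 85 → 35 left.
Lab H: +35 (room for 70) → 35. Pool exhausted.
Total = 15×15 + 25×85 + 27×15 + 12×10 + 11×15 + 4×15 + 18×35 = 3730.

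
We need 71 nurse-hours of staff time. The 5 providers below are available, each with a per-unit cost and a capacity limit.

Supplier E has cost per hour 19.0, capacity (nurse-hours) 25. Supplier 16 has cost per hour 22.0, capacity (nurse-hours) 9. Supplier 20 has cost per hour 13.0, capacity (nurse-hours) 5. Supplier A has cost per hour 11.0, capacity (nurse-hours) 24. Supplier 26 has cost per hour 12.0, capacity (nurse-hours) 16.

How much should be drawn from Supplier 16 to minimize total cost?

Fill from the cheapest provider first.
Take 24 from Supplier A at 11.0 — need 47 more.
Take 16 from Supplier 26 at 12.0 — need 31 more.
Supplier 20 (13.0): use full 5 — 26 nurse-hours to go.
Supplier E at 19.0: take all 25 nurse-hours — 1 still needed.
Take 1 from Supplier 16 at 22.0 to finish.

1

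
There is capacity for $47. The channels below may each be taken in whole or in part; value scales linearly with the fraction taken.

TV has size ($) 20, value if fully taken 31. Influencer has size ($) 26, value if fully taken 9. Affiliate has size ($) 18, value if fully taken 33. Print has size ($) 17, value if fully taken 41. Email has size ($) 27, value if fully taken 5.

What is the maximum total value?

92.6

Best value per unit of size first: Print 41/17≈2.41, Affiliate 33/18≈1.83, TV 31/20≈1.55, Influencer 9/26≈0.346, Email 5/27≈0.185.
Take all of Print (17 $, value 41) → 30 $ left.
All 18 $ of Affiliate fit (value 33) → 12 remain.
Only 12 $ remain; take 12/20 of TV for value 31×12/20 = 18.6.
Total value = 92.6.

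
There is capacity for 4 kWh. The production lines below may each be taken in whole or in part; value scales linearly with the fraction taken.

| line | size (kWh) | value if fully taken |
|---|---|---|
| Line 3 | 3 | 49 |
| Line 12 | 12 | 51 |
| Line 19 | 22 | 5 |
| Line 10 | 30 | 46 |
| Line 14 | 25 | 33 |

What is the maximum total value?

Sort by value density: Line 3 49/3≈16.3, Line 12 51/12≈4.25, Line 10 46/30≈1.53, Line 14 33/25≈1.32, Line 19 5/22≈0.227.
Line 3: take in full, 3 kWh for value 49 ; 1 left.
Fill the last 1 kWh with part of Line 12: 1/12 of it earns 4.25.
Total value = 53.25.

53.25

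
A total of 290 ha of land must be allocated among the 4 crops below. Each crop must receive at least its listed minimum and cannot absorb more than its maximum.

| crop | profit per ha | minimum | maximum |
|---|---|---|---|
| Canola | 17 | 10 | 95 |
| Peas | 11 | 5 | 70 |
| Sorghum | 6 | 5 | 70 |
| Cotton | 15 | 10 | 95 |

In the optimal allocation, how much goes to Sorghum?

30

Meeting every minimum uses 10+5+5+10 = 30 ha, leaving 260.
Order the crops by profit per ha: Canola 17 > Cotton 15 > Peas 11 > Sorghum 6.
Canola takes 85 more to reach its cap of 95 — 175 left.
Cotton: +85 to 95 (cap) — 90 left.
Give Peas 65 more to hit its cap of 70 — 25 left.
Sorghum: +25 (room for 65) → 30. Pool exhausted.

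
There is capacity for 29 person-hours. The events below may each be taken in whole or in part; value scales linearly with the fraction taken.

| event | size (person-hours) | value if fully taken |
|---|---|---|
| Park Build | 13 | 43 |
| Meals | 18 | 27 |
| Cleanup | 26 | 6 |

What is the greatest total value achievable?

Sort by value density: Park Build 43/13≈3.31, Meals 27/18≈1.5, Cleanup 6/26≈0.231.
Park Build: take in full, 13 person-hours for value 43 → 16 left.
Fill the last 16 person-hours with part of Meals: 16/18 of it earns 24.
Total value = 67.

67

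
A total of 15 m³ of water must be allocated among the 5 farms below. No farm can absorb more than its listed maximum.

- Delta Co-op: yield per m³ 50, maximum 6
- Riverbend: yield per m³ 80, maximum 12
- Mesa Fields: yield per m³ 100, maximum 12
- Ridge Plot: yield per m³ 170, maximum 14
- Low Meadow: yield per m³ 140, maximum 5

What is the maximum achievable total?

Rank by yield per m³: Ridge Plot 170 > Low Meadow 140 > Mesa Fields 100 > Riverbend 80 > Delta Co-op 50.
Give Ridge Plot 14 to hit its cap of 14 — 1 left.
Low Meadow has room for 5 but only 1 remain, so it gets 1.
Total = 170×14 + 140×1 = 2520.

2520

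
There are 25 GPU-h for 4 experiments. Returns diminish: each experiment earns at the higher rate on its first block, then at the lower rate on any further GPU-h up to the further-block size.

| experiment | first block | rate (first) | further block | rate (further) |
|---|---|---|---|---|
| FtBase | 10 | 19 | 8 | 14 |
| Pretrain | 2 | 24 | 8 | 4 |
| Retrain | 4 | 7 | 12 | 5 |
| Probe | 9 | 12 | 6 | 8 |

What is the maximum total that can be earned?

Order all 8 blocks by rate: Pretrain/first 24 > FtBase/first 19 > FtBase/second 14 > Probe/first 12 > Probe/second 8 > Retrain/first 7 > Retrain/second 5 > Pretrain/second 4.
Pretrain first at 24: fill all 2 — 23 left.
FtBase first at 19: fill all 10 — 13 left.
FtBase second at 14: fill all 8 — 5 left.
Probe first at 12: only 5 left, fill 5.
Total = 24×2 + 19×10 + 14×8 + 12×5 = 410.

410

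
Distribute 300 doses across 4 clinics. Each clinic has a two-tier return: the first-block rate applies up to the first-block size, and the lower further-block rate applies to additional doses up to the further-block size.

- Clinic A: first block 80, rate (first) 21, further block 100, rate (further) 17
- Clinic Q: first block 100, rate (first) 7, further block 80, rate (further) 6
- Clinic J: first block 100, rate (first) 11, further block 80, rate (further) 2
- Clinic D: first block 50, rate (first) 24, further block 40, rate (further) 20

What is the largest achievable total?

5710

Treat each block as its own option and order by rate: Clinic D/tier1 24 > Clinic A/tier1 21 > Clinic D/tier2 20 > Clinic A/tier2 17 > Clinic J/tier1 11 > Clinic Q/tier1 7 > Clinic Q/tier2 6 > Clinic J/tier2 2.
Clinic D tier1 at 24: fill all 50 — 250 left.
Clinic A/tier1 (21): +80 — 170 left.
Fill Clinic D tier2 block (40 at 20) — 130 left.
Fill Clinic A tier2 block (100 at 17) — 30 left.
Clinic J tier1 at 11: only 30 left, fill 30.
Total = 24×50 + 21×80 + 20×40 + 17×100 + 11×30 = 5710.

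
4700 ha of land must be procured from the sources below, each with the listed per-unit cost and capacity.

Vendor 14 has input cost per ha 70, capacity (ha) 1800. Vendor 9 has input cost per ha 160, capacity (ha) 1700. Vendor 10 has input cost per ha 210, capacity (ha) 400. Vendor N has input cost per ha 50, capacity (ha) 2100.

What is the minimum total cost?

Fill from the cheapest source first.
Vendor N at 50: take all 2100 ha ; 2600 still needed.
Vendor 14 (70): use full 1800 ; 800 ha to go.
Take 800 from Vendor 9 at 160 to finish.
Vendor 10: unused.
Cost = 2100×50 + 1800×70 + 800×160 = 359000.

359000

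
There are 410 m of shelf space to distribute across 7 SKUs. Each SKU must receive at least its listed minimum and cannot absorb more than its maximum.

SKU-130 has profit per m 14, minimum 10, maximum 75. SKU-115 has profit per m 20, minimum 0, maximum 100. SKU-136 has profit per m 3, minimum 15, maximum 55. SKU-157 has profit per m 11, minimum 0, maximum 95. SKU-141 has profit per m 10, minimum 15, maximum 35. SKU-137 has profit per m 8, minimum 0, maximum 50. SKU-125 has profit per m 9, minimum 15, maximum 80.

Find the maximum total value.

5290

Meeting every minimum uses 10+0+15+0+15+0+15 = 55 m, leaving 355.
Highest profit per m first: SKU-115 20 > SKU-130 14 > SKU-157 11 > SKU-141 10 > SKU-125 9 > SKU-137 8 > SKU-136 3.
SKU-115 takes 100 more to reach its cap of 100 — 255 left.
SKU-130: +65 to 75 (cap) — 190 left.
Give SKU-157 95 more to hit its cap of 95 — 95 left.
SKU-141 takes 20 more to reach its cap of 35 — 75 left.
Give SKU-125 65 more to hit its cap of 80 — 10 left.
Only 10 left; SKU-137 takes them to reach 10.
Total = 14×75 + 20×100 + 3×15 + 11×95 + 10×35 + 8×10 + 9×80 = 5290.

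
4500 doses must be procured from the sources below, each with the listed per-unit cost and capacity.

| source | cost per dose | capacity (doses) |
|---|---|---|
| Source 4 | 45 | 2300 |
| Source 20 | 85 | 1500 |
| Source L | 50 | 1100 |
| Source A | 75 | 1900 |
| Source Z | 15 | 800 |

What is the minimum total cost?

Fill from the cheapest source first.
Source Z at 15: take all 800 doses — 3700 still needed.
Source 4 (45): use full 2300 — 1400 doses to go.
Take 1100 from Source L at 50 — need 300 more.
Source A at 75: take 300 of its 1900 — requirement met.
Source 20: unused.
Cost = 800×15 + 2300×45 + 1100×50 + 300×75 = 193000.

193000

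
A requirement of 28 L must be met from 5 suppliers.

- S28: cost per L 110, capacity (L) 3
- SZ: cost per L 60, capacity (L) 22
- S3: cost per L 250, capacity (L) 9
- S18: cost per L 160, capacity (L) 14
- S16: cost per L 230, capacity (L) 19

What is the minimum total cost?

2130

Cheapest first:
SZ (60): use full 22 ; 6 L to go.
Take 3 from S28 at 110 ; need 3 more.
S18 at 160: take 3 of its 14 ; requirement met.
S16, S3: unused.
Cost = 22×60 + 3×110 + 3×160 = 2130.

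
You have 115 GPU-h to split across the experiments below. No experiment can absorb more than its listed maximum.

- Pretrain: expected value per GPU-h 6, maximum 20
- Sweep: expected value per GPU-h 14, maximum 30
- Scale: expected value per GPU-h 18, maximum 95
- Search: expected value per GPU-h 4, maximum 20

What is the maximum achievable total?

1990

Highest expected value per GPU-h first: Scale 18 > Sweep 14 > Pretrain 6 > Search 4.
Scale: +95 to 95 (cap) → 20 left.
Only 20 left; Sweep takes them to reach 20.
Total = 14×20 + 18×95 = 1990.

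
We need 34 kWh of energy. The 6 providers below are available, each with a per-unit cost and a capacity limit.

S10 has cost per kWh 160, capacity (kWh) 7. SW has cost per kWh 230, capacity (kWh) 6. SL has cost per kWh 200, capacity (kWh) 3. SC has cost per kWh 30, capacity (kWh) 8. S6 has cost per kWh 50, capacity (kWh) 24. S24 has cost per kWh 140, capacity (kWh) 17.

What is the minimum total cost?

1720

Use providers in increasing cost order.
Take 8 from SC at 30 ; need 26 more.
Take 24 from S6 at 50 ; need 2 more.
S24 at 140: take 2 of its 17 ; requirement met.
S10, SL, SW: unused.
Cost = 8×30 + 24×50 + 2×140 = 1720.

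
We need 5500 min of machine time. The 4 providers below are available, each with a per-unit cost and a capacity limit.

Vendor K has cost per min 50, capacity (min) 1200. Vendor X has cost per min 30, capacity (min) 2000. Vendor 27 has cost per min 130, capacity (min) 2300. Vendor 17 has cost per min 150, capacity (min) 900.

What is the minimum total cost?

Cheapest first:
Take 2000 from Vendor X at 30 ; need 3500 more.
Vendor K (50): use full 1200 ; 2300 min to go.
Vendor 27 (130): use full 2300 ; 0 min to go.
Vendor 17: unused.
Cost = 2000×30 + 1200×50 + 2300×130 = 419000.

419000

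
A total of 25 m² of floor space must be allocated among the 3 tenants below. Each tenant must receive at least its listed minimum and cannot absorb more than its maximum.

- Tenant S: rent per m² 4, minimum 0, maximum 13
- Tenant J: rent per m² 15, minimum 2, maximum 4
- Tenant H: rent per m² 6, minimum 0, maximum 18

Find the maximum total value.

180

Meeting every minimum uses 0+2+0 = 2 m², leaving 23.
Highest rent per m² first: Tenant J 15 > Tenant H 6 > Tenant S 4.
Give Tenant J 2 more to hit its cap of 4 → 21 left.
Tenant H: +18 to 18 (cap) → 3 left.
Tenant S has room for 13 more but only 3 remain, so it gets 3.
Total = 4×3 + 15×4 + 6×18 = 180.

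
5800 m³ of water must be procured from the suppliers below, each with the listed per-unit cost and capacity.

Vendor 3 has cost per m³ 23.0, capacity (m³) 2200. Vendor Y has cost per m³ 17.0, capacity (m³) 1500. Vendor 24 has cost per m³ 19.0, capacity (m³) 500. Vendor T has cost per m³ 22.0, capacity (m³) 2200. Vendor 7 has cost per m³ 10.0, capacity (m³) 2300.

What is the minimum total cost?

91000

Cheapest first:
Vendor 7 at 10.0: take all 2300 m³ ; 3500 still needed.
Take 1500 from Vendor Y at 17.0 ; need 2000 more.
Vendor 24 (19.0): use full 500 ; 1500 m³ to go.
Vendor T at 22.0: take 1500 of its 2200 ; requirement met.
Vendor 3: unused.
Cost = 2300×10.0 + 1500×17.0 + 500×19.0 + 1500×22.0 = 91000.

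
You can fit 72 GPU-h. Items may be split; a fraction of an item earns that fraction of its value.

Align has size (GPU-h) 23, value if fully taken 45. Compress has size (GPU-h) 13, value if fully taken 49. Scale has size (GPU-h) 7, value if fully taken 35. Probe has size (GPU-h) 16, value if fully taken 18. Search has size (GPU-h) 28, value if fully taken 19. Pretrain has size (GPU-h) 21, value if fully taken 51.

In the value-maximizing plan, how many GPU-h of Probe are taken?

Sort by value density: Scale 35/7≈5, Compress 49/13≈3.77, Pretrain 51/21≈2.43, Align 45/23≈1.96, Probe 18/16≈1.12, Search 19/28≈0.679.
All 7 GPU-h of Scale fit (value 35) → 65 remain.
All 13 GPU-h of Compress fit (value 49) → 52 remain.
Take all of Pretrain (21 GPU-h, value 51) → 31 GPU-h left.
All 23 GPU-h of Align fit (value 45) → 8 remain.
8 GPU-h left: a 8/16 share of Probe gives 18×8/16 = 9.

8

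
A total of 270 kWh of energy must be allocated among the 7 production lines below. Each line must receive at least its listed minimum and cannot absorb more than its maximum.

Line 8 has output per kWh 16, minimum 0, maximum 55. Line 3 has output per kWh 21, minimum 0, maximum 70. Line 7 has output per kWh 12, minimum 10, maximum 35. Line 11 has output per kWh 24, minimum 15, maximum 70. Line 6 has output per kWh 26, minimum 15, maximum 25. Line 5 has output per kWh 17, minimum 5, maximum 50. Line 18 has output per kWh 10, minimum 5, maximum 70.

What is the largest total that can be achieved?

5460

Meeting every minimum uses 0+0+10+15+15+5+5 = 50 kWh, leaving 220.
Highest output per kWh first: Line 6 26 > Line 11 24 > Line 3 21 > Line 5 17 > Line 8 16 > Line 7 12 > Line 18 10.
Line 6 takes 10 more to reach its cap of 25 — 210 left.
Line 11 takes 55 more to reach its cap of 70 — 155 left.
Give Line 3 70 more to hit its cap of 70 — 85 left.
Line 5: +45 to 50 (cap) — 40 left.
Only 40 left; Line 8 takes them to reach 40.
Total = 16×40 + 21×70 + 12×10 + 24×70 + 26×25 + 17×50 + 10×5 = 5460.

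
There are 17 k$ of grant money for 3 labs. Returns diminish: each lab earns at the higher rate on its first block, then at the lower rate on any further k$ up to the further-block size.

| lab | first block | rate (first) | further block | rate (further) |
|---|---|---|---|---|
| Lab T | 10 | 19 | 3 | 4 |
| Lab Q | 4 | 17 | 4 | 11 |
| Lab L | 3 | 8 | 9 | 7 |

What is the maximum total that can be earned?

291

Rank every tier by rate: Lab T/first 19 > Lab Q/first 17 > Lab Q/second 11 > Lab L/first 8 > Lab L/second 7 > Lab T/second 4.
Fill Lab T first block (10 at 19) → 7 left.
Lab Q first at 17: fill all 4 → 3 left.
Lab Q second at 11: only 3 left, fill 3.
Total = 19×10 + 17×4 + 11×3 = 291.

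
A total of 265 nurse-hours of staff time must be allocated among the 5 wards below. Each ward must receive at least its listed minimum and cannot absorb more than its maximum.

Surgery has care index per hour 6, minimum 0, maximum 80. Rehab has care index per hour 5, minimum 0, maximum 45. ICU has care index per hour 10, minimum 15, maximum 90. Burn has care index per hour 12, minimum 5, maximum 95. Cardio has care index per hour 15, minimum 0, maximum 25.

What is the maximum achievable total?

Meeting every minimum uses 0+0+15+5+0 = 20 nurse-hours, leaving 245.
Rank by care index per hour: Cardio 15 > Burn 12 > ICU 10 > Surgery 6 > Rehab 5.
Cardio: +25 to 25 (cap) ; 220 left.
Burn takes 90 more to reach its cap of 95 ; 130 left.
ICU takes 75 more to reach its cap of 90 ; 55 left.
Surgery has room for 80 more but only 55 remain, so it gets 55.
Total = 6×55 + 10×90 + 12×95 + 15×25 = 2745.

2745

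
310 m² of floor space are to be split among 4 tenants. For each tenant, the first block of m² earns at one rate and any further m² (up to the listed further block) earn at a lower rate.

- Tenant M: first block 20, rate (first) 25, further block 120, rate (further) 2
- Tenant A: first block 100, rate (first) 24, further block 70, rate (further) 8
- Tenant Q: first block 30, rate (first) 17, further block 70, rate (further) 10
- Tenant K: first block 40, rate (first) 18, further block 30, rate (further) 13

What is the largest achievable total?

5380

Rank every tier by rate: Tenant M/first 25 > Tenant A/first 24 > Tenant K/first 18 > Tenant Q/first 17 > Tenant K/second 13 > Tenant Q/second 10 > Tenant A/second 8 > Tenant M/second 2.
Tenant M/first (25): +20 — 290 left.
Tenant A/first (24): +100 — 190 left.
Tenant K/first (18): +40 — 150 left.
Tenant Q/first (17): +30 — 120 left.
Tenant K second at 13: fill all 30 — 90 left.
Tenant Q/second (10): +70 — 20 left.
Tenant A/second: +20 of 70 at 8; pool empty.
Total = 25×20 + 24×100 + 18×40 + 17×30 + 13×30 + 10×70 + 8×20 = 5380.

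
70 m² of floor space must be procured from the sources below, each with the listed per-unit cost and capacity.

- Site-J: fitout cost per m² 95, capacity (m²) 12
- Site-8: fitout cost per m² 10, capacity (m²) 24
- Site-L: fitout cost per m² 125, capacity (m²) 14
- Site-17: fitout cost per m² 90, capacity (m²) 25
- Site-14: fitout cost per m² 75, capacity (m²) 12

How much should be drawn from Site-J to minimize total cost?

Cheapest first:
Take 24 from Site-8 at 10 ; need 46 more.
Site-14 (75): use full 12 ; 34 m² to go.
Site-17 at 90: take all 25 m² ; 9 still needed.
Take 9 from Site-J at 95 to finish.
Site-L: unused.

9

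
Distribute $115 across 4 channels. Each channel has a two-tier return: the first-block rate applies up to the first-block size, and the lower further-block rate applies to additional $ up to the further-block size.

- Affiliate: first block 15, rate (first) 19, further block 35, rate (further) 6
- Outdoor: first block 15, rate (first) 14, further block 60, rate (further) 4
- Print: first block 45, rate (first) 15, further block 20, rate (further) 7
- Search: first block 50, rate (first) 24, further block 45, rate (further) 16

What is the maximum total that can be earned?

Order all 8 blocks by rate: Search/T1 24 > Affiliate/T1 19 > Search/T2 16 > Print/T1 15 > Outdoor/T1 14 > Print/T2 7 > Affiliate/T2 6 > Outdoor/T2 4.
Search T1 at 24: fill all 50 — 65 left.
Fill Affiliate T1 block (15 at 19) — 50 left.
Fill Search T2 block (45 at 16) — 5 left.
Print/T1: +5 of 45 at 15; pool empty.
Total = 24×50 + 19×15 + 16×45 + 15×5 = 2280.

2280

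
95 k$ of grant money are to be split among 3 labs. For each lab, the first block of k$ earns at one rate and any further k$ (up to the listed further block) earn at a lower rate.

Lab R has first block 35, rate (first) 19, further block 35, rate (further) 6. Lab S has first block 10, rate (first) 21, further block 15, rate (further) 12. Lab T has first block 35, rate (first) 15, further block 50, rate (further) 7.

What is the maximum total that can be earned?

Order all 6 blocks by rate: Lab S/T1 21 > Lab R/T1 19 > Lab T/T1 15 > Lab S/T2 12 > Lab T/T2 7 > Lab R/T2 6.
Lab S T1 at 21: fill all 10 ; 85 left.
Fill Lab R T1 block (35 at 19) ; 50 left.
Lab T/T1 (15): +35 ; 15 left.
Lab S/T2 (12): +15 ; 0 left.
Total = 21×10 + 19×35 + 15×35 + 12×15 = 1580.

1580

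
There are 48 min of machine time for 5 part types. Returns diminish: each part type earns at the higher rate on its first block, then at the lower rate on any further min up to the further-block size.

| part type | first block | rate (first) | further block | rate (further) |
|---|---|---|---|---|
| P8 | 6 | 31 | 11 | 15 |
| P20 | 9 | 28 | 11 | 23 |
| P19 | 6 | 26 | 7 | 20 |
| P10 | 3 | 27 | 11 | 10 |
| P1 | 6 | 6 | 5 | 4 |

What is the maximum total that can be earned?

Order all 10 blocks by rate: P8/T1 31 > P20/T1 28 > P10/T1 27 > P19/T1 26 > P20/T2 23 > P19/T2 20 > P8/T2 15 > P10/T2 10 > P1/T1 6 > P1/T2 4.
P8 T1 at 31: fill all 6 — 42 left.
P20 T1 at 28: fill all 9 — 33 left.
Fill P10 T1 block (3 at 27) — 30 left.
Fill P19 T1 block (6 at 26) — 24 left.
Fill P20 T2 block (11 at 23) — 13 left.
P19/T2 (20): +7 — 6 left.
P8/T2: +6 of 11 at 15; pool empty.
Total = 31×6 + 28×9 + 27×3 + 26×6 + 23×11 + 20×7 + 15×6 = 1158.

1158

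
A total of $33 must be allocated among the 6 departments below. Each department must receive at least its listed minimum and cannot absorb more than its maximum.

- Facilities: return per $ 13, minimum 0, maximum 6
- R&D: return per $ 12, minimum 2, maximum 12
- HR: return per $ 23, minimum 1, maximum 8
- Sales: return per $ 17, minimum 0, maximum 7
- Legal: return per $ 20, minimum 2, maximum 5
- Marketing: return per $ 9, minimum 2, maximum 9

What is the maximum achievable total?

Meeting every minimum uses 0+2+1+0+2+2 = 7 $, leaving 26.
Order the departments by return per $: HR 23 > Legal 20 > Sales 17 > Facilities 13 > R&D 12 > Marketing 9.
Give HR 7 more to hit its cap of 8 ; 19 left.
Give Legal 3 more to hit its cap of 5 ; 16 left.
Sales: +7 to 7 (cap) ; 9 left.
Facilities: +6 to 6 (cap) ; 3 left.
R&D has room for 10 more but only 3 remain, so it gets 5.
Total = 13×6 + 12×5 + 23×8 + 17×7 + 20×5 + 9×2 = 559.

559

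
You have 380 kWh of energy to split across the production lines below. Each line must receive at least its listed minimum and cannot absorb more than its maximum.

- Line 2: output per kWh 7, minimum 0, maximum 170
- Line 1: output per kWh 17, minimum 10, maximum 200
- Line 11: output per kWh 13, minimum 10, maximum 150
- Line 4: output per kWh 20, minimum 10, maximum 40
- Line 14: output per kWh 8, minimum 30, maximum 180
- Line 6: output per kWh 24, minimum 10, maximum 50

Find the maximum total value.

6420

Meeting every minimum uses 0+10+10+10+30+10 = 70 kWh, leaving 310.
Order the production lines by output per kWh: Line 6 24 > Line 4 20 > Line 1 17 > Line 11 13 > Line 14 8 > Line 2 7.
Line 6 takes 40 more to reach its cap of 50 ; 270 left.
Line 4: +30 to 40 (cap) ; 240 left.
Line 1: +190 to 200 (cap) ; 50 left.
Only 50 left; Line 11 takes them to reach 60.
Total = 17×200 + 13×60 + 20×40 + 8×30 + 24×50 = 6420.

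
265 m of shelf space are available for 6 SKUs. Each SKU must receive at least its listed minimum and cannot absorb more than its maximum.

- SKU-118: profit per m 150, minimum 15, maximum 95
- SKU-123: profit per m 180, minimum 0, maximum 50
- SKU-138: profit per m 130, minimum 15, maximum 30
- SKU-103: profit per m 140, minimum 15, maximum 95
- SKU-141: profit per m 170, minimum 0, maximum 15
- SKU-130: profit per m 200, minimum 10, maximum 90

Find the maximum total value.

Meeting every minimum uses 15+0+15+15+0+10 = 55 m, leaving 210.
Rank by profit per m: SKU-130 200 > SKU-123 180 > SKU-141 170 > SKU-118 150 > SKU-103 140 > SKU-138 130.
SKU-130: +80 to 90 (cap) → 130 left.
Give SKU-123 50 more to hit its cap of 50 → 80 left.
Give SKU-141 15 more to hit its cap of 15 → 65 left.
SKU-118: +65 (room for 80) → 80. Pool exhausted.
Total = 150×80 + 180×50 + 130×15 + 140×15 + 170×15 + 200×90 = 45600.

45600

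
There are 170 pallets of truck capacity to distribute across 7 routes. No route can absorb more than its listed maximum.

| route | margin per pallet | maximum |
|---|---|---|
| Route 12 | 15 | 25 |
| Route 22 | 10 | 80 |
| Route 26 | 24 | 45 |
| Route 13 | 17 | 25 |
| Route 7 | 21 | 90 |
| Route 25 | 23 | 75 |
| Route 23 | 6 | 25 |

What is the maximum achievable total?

Rank by margin per pallet: Route 26 24 > Route 25 23 > Route 7 21 > Route 13 17 > Route 12 15 > Route 22 10 > Route 23 6.
Give Route 26 45 to hit its cap of 45 ; 125 left.
Give Route 25 75 to hit its cap of 75 ; 50 left.
Only 50 left; Route 7 takes them to reach 50.
Total = 24×45 + 21×50 + 23×75 = 3855.

3855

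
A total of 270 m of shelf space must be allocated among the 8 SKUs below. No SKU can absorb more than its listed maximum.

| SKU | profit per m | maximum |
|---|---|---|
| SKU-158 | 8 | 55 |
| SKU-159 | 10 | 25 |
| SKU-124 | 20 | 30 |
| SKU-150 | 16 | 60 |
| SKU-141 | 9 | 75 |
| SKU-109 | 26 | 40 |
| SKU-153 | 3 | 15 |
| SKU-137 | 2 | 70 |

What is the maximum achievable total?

3845

Order the SKUs by profit per m: SKU-109 26 > SKU-124 20 > SKU-150 16 > SKU-159 10 > SKU-141 9 > SKU-158 8 > SKU-153 3 > SKU-137 2.
SKU-109 takes 40 to reach its cap of 40 → 230 left.
Give SKU-124 30 to hit its cap of 30 → 200 left.
Give SKU-150 60 to hit its cap of 60 → 140 left.
Give SKU-159 25 to hit its cap of 25 → 115 left.
SKU-141: +75 to 75 (cap) → 40 left.
SKU-158 has room for 55 but only 40 remain, so it gets 40.
Total = 8×40 + 10×25 + 20×30 + 16×60 + 9×75 + 26×40 = 3845.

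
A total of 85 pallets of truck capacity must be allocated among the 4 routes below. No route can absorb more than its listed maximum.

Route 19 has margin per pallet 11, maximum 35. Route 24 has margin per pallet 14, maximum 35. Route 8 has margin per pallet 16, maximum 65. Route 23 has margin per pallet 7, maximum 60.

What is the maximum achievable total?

1320

Order the routes by margin per pallet: Route 8 16 > Route 24 14 > Route 19 11 > Route 23 7.
Route 8: +65 to 65 (cap) ; 20 left.
Route 24: +20 (room for 35) → 20. Pool exhausted.
Total = 14×20 + 16×65 = 1320.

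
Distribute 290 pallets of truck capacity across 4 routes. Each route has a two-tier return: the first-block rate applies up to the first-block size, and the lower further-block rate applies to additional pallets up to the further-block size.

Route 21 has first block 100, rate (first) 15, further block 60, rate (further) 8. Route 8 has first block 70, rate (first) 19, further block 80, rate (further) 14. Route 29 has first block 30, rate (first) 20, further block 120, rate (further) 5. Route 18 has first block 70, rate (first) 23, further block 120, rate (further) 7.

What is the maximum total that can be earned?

5320

Order all 8 blocks by rate: Route 18/first 23 > Route 29/first 20 > Route 8/first 19 > Route 21/first 15 > Route 8/second 14 > Route 21/second 8 > Route 18/second 7 > Route 29/second 5.
Route 18/first (23): +70 — 220 left.
Route 29/first (20): +30 — 190 left.
Fill Route 8 first block (70 at 19) — 120 left.
Route 21/first (15): +100 — 20 left.
Route 8/second: +20 of 80 at 14; pool empty.
Total = 23×70 + 20×30 + 19×70 + 15×100 + 14×20 = 5320.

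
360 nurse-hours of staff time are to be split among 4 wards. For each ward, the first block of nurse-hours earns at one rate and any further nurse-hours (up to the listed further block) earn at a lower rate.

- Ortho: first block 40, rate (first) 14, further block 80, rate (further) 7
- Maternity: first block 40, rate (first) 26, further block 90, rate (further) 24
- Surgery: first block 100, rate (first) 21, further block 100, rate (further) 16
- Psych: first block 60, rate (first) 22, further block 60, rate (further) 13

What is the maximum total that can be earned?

Rank every tier by rate: Maternity/T1 26 > Maternity/T2 24 > Psych/T1 22 > Surgery/T1 21 > Surgery/T2 16 > Ortho/T1 14 > Psych/T2 13 > Ortho/T2 7.
Maternity T1 at 26: fill all 40 → 320 left.
Fill Maternity T2 block (90 at 24) → 230 left.
Fill Psych T1 block (60 at 22) → 170 left.
Surgery/T1 (21): +100 → 70 left.
70 remain; put them into Surgery T2 at 16.
Total = 26×40 + 24×90 + 22×60 + 21×100 + 16×70 = 7740.

7740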